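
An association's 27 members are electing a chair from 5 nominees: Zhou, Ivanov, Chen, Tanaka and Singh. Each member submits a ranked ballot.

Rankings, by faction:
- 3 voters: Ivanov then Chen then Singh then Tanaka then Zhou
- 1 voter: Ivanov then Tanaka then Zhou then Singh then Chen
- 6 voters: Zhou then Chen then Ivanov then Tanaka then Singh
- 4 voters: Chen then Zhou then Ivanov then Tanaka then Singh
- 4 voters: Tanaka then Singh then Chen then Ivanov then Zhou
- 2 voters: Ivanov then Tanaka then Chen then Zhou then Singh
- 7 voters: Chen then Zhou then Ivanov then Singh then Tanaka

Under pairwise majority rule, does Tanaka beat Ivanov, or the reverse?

Ivanov

Ballots ranking Tanaka above Ivanov: 4.
Ballots ranking Ivanov above Tanaka: 27 − 4 = 23.
Ivanov wins the head-to-head 23–4.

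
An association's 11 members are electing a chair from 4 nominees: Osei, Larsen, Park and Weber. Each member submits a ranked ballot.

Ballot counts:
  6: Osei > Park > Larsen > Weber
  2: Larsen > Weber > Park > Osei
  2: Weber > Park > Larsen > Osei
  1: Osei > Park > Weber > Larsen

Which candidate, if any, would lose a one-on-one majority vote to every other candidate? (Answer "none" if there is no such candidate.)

Pairwise majorities:
Osei vs Larsen: 6+1 = 7 for Osei, 4 for Larsen — Osei by 7–4.
Osei vs Park: Osei wins 7–4.
Osei vs Weber: 6+1 = 7 for Osei, 4 for Weber — Osei by 7–4.
Larsen vs Park: Park wins 9–2.
Larsen vs Weber: Larsen, 8–3.
Park vs Weber: Park wins 7–4.
Only Weber has no wins; Weber is the Condorcet loser.

Weber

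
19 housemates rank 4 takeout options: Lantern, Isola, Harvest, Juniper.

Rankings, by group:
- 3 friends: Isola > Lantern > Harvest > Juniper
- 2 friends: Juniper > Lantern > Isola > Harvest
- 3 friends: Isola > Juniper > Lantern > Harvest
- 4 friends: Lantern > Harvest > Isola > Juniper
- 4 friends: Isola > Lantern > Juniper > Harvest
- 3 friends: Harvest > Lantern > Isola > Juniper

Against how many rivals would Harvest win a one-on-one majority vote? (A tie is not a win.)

Harvest against each rival (19 friends):
Harvest vs Lantern: Harvest preferred on 3 ballots; Lantern wins 16–3.
Harvest vs Isola: Harvest is ranked higher on 4+3 = 7 ballots, Isola on 12. Isola wins 12–7.
Harvest vs Juniper: Harvest preferred on 3+4+3 = 10 ballots; Harvest wins 10–9.
Harvest beats Juniper; loses to Lantern, Isola — 1 pairwise win.

1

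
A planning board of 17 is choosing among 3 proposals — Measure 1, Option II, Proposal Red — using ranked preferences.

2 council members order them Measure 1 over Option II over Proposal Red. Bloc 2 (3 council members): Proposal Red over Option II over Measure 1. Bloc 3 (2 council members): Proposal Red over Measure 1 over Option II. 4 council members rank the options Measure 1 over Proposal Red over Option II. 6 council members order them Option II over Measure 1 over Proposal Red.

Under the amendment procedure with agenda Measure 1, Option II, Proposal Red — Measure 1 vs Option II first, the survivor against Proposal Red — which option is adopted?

Round 1: Measure 1 vs Option II — 8–9, Option II advances.
Round 2: Option II vs Proposal Red — 8–9, Proposal Red advances.
Proposal Red survives the agenda.

Proposal Red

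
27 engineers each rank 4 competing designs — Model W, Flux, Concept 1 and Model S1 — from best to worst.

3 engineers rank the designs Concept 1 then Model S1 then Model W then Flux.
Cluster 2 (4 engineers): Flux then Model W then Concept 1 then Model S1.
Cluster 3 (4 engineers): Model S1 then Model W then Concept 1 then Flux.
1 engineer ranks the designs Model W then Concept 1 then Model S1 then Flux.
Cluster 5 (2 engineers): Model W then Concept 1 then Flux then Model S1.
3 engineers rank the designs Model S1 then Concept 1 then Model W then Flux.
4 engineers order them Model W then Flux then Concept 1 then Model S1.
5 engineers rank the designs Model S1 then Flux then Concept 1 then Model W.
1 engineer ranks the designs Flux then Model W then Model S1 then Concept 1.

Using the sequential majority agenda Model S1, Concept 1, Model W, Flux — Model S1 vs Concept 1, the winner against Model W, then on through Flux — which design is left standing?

Round 1: Model S1 vs Concept 1 — 13–14, Concept 1 advances.
Round 2: Concept 1 vs Model W — 11–16, Model W advances.
Round 3: Model W vs Flux — 17–10, Model W advances.
Model W survives the agenda.

Model W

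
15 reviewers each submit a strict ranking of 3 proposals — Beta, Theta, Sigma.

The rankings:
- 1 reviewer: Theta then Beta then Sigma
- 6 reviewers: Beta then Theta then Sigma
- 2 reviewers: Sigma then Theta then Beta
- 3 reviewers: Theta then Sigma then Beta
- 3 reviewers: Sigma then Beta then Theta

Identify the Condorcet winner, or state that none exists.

Head-to-head results (15 reviewers):
Beta vs Theta: Beta is ranked higher on 6+3 = 9 ballots, Theta on 6. Beta wins 9–6.
Beta–Sigma: Sigma 8–7.
Theta vs Sigma: Theta, 10–5.
Every project loses at least once (Beta loses to Sigma; Theta loses to Beta; Sigma loses to Theta). The majority relation contains the cycle Beta beats Theta beats Sigma beats Beta, so there is no Condorcet winner.

none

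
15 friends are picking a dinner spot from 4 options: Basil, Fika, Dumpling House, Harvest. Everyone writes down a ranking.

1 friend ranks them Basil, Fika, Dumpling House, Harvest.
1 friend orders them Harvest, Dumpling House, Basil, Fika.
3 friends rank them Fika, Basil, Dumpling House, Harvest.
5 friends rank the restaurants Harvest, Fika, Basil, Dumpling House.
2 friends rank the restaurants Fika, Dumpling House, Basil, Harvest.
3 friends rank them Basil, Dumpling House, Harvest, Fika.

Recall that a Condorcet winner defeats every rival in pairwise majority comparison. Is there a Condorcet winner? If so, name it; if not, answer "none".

Pairwise majorities:
Basil–Fika: Fika 10–5.
Basil vs Dumpling House: Basil wins 12–3.
Basil–Harvest: Basil 9–6.
Fika vs Dumpling House: Fika wins 11–4.
Fika vs Harvest: Harvest wins 9–6.
Dumpling House vs Harvest: Dumpling House wins 9–6.
No restaurant is unbeaten: Basil loses to Fika; Fika loses to Harvest; Dumpling House loses to Basil; Harvest loses to Basil. In particular Basil → Harvest → Fika → Basil is a majority cycle — no Condorcet winner exists.

none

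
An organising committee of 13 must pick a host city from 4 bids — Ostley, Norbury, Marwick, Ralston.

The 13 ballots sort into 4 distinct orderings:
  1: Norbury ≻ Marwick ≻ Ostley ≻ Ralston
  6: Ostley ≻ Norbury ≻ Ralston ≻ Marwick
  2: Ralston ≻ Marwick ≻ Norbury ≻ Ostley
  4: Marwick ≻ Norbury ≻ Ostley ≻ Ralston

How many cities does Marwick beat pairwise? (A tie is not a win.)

1

Marwick against each rival (13 organisers):
Marwick vs Ostley: Marwick, 7–6.
Marwick vs Norbury: Norbury wins 7–6.
Marwick vs Ralston: 1+4 = 5 for Marwick, 8 for Ralston — Ralston by 8–5.
Marwick beats Ostley; loses to Norbury, Ralston — 1 pairwise win.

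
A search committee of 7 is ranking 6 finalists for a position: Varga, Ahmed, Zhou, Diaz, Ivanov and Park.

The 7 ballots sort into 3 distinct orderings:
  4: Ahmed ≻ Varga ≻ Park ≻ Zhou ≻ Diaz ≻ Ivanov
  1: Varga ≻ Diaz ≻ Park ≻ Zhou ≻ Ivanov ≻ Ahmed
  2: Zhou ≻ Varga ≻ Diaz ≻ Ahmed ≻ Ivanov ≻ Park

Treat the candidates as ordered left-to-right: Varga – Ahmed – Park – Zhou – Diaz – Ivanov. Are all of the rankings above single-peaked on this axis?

Axis positions: Varga=1, Ahmed=2, Park=3, Zhou=4, Diaz=5, Ivanov=6.
Ballot type 1 (peak Ahmed at position 2): ranking walks positions 2-1-3-4-5-6, expanding outward from the peak — single-peaked.
Ballot type 2: ranking walks positions 1-5-3-4-6-2; Diaz is ranked above Ahmed even though Ahmed lies between Diaz and the peak Varga on the axis — preferences dip and rise again. Not single-peaked.
Ballot type 3: ranking walks positions 4-1-5-2-6-3; Varga is ranked above Park even though Park lies between Varga and the peak Zhou on the axis — preferences dip and rise again. Not single-peaked.
Ballot type 2 violates single-peakedness, so the profile is not single-peaked on this axis.

no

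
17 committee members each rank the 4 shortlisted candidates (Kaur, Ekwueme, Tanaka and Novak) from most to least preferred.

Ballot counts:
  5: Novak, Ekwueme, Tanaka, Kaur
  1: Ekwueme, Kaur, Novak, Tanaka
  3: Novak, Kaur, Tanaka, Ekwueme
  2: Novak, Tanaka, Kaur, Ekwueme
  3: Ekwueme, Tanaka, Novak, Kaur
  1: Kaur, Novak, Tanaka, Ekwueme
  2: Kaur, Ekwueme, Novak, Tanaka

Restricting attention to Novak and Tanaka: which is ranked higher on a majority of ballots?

Ballots ranking Novak above Tanaka: 5 + 1 + 3 + 2 + 1 + 2 = 14.
Ballots ranking Tanaka above Novak: 17 − 14 = 3.
Novak wins the head-to-head 14–3.

Novak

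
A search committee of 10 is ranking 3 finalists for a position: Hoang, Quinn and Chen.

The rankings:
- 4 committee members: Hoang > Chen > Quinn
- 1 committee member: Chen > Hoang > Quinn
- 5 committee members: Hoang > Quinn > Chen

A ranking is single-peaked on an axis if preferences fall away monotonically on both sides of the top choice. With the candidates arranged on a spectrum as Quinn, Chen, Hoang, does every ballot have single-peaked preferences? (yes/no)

Axis positions: Quinn=1, Chen=2, Hoang=3.
Bloc 1 (peak Hoang at position 3): ranking walks positions 3-2-1, expanding outward from the peak — single-peaked.
Bloc 2 (peak Chen at position 2): ranking walks positions 2-3-1, expanding outward from the peak — single-peaked.
Bloc 3: ranking walks positions 3-1-2; Quinn is ranked above Chen even though Chen lies between Quinn and the peak Hoang on the axis — preferences dip and rise again. Not single-peaked.
Bloc 3 violates single-peakedness, so the profile is not single-peaked on this axis.

no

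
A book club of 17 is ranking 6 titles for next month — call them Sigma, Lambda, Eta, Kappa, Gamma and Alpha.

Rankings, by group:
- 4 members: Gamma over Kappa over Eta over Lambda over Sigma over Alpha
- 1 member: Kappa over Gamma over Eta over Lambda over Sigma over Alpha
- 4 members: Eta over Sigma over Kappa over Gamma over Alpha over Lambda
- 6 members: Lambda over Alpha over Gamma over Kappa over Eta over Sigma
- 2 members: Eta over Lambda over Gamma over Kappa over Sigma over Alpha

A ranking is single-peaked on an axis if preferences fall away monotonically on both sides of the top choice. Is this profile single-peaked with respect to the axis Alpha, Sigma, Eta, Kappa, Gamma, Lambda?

no

Axis positions: Alpha=1, Sigma=2, Eta=3, Kappa=4, Gamma=5, Lambda=6.
Group 1 (peak Gamma at position 5): ranking walks positions 5-4-3-6-2-1, expanding outward from the peak — single-peaked.
Group 2 (peak Kappa at position 4): ranking walks positions 4-5-3-6-2-1, expanding outward from the peak — single-peaked.
Group 3 (peak Eta at position 3): ranking walks positions 3-2-4-5-1-6, expanding outward from the peak — single-peaked.
Group 4: ranking walks positions 6-1-5-4-3-2; Alpha is ranked above Gamma even though Gamma lies between Alpha and the peak Lambda on the axis — preferences dip and rise again. Not single-peaked.
Group 5: ranking walks positions 3-6-5-4-2-1; Lambda is ranked above Kappa even though Kappa lies between Lambda and the peak Eta on the axis — preferences dip and rise again. Not single-peaked.
Group 4 violates single-peakedness, so the profile is not single-peaked on this axis.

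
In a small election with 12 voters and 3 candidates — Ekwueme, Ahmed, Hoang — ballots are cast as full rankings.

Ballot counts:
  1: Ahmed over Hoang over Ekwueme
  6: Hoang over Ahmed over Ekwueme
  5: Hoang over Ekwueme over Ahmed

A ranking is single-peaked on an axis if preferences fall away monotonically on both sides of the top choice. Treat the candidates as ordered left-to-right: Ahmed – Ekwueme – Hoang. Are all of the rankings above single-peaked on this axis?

Axis positions: Ahmed=1, Ekwueme=2, Hoang=3.
Cluster 1: ranking walks positions 1-3-2; Hoang is ranked above Ekwueme even though Ekwueme lies between Hoang and the peak Ahmed on the axis — preferences dip and rise again. Not single-peaked.
Cluster 2: ranking walks positions 3-1-2; Ahmed is ranked above Ekwueme even though Ekwueme lies between Ahmed and the peak Hoang on the axis — preferences dip and rise again. Not single-peaked.
Cluster 3 (peak Hoang at position 3): ranking walks positions 3-2-1, expanding outward from the peak — single-peaked.
Cluster 1 violates single-peakedness, so the profile is not single-peaked on this axis.

no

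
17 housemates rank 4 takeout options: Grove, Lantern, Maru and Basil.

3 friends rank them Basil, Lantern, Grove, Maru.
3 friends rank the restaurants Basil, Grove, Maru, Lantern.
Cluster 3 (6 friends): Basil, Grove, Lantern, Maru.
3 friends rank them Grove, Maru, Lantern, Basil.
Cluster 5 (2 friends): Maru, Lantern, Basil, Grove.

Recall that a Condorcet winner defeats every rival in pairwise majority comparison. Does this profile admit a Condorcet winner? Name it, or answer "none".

Pairwise majorities:
Grove vs Lantern: 12 to 5, Grove.
Grove vs Maru: Grove preferred on 3+3+6+3 = 15 ballots; Grove wins 15–2.
Grove vs Basil: 3 for Grove, 14 for Basil — Basil by 14–3.
Lantern vs Maru: 9 to 8, Lantern.
Lantern vs Basil: Lantern is ranked higher on 3+2 = 5 ballots, Basil on 12. Basil wins 12–5.
Maru vs Basil: Maru preferred on 3+2 = 5 ballots; Basil wins 12–5.
Basil defeats every rival head-to-head and is the Condorcet winner.

Basil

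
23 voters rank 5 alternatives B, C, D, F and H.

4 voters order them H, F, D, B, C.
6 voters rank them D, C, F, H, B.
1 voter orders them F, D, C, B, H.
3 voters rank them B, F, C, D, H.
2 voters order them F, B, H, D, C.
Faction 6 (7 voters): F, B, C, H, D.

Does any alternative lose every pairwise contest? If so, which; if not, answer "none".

none

Head-to-head results (23 voters):
B–C: B 16–7.
B vs D: B is ranked higher on 3+2+7 = 12 ballots, D on 11. B wins 12–11.
B vs F: F, 20–3.
B vs H: B is ranked higher on 1+3+2+7 = 13 ballots, H on 10. B wins 13–10.
C vs D: D, 13–10.
C vs F: 6 for C, 17 for F — F by 17–6.
C vs H: C, 17–6.
D vs F: F wins 17–6.
D vs H: H wins 13–10.
F vs H: 6+1+3+2+7 = 19 for F, 4 for H — F by 19–4.
Each alternative has at least one pairwise win (B beats C; C beats H; D beats C; F beats B; H beats D) — no Condorcet loser.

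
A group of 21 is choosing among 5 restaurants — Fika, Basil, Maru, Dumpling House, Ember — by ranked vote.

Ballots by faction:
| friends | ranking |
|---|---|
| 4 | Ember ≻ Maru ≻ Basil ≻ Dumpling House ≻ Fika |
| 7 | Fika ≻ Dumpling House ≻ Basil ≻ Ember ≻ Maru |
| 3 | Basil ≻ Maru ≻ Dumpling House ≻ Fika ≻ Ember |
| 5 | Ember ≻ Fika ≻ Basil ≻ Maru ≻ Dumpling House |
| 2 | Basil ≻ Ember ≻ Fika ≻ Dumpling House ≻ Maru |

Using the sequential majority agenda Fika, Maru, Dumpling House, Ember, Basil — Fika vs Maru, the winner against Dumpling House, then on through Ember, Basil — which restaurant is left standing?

Basil

Round 1: Fika vs Maru — 14–7, Fika advances.
Round 2: Fika vs Dumpling House — 14–7, Fika advances.
Round 3: Fika vs Ember — 10–11, Ember advances.
Round 4: Ember vs Basil — 9–12, Basil advances.
The agenda winner is Basil.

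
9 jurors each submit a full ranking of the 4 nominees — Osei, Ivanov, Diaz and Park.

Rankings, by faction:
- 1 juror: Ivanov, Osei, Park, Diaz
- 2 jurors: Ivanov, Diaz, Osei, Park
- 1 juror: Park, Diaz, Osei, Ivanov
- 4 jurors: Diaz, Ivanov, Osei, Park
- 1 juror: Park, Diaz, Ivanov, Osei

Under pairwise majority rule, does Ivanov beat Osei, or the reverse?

Ballots ranking Ivanov above Osei: 1 + 2 + 4 + 1 = 8.
Ballots ranking Osei above Ivanov: 9 − 8 = 1.
Ivanov wins the head-to-head 8–1.

Ivanov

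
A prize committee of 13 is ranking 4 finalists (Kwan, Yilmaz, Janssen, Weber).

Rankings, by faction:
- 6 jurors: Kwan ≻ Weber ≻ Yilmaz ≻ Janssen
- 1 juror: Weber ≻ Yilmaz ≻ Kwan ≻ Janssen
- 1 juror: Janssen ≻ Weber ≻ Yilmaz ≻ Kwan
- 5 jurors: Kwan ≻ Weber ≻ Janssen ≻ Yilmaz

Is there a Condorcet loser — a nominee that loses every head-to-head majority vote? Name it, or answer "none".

Janssen

Head-to-head results (13 jurors):
Kwan vs Yilmaz: Kwan wins 11–2.
Kwan vs Janssen: Kwan wins 12–1.
Kwan vs Weber: Kwan wins 11–2.
Yilmaz vs Janssen: 7 to 6, Yilmaz.
Yilmaz–Weber: Weber 13–0.
Janssen vs Weber: Weber wins 12–1.
Janssen loses to every other nominee — it is the Condorcet loser.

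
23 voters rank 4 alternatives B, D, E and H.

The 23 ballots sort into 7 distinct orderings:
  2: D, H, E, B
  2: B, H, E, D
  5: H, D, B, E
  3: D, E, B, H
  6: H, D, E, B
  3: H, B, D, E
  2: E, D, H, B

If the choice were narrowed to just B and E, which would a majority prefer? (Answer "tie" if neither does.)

E

Ballots ranking B above E: 2 + 5 + 3 = 10.
Ballots ranking E above B: 23 − 10 = 13.
E wins the head-to-head 13–10.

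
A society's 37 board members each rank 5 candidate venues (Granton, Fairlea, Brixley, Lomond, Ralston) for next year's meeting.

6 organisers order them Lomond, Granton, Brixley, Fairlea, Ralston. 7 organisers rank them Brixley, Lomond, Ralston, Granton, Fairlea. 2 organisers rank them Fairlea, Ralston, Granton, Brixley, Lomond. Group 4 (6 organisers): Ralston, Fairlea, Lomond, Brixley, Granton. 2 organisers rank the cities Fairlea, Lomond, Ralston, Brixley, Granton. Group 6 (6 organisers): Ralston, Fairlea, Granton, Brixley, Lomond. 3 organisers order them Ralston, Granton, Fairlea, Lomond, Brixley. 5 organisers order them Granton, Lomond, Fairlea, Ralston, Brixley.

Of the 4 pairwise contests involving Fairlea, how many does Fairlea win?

Fairlea against each rival (37 organisers):
Fairlea–Granton: Granton 21–16.
Fairlea vs Brixley: Fairlea wins 24–13.
Fairlea vs Lomond: Fairlea wins 19–18.
Fairlea vs Ralston: 6+2+2+5 = 15 for Fairlea, 22 for Ralston — Ralston by 22–15.
Fairlea beats Brixley, Lomond; loses to Granton, Ralston — 2 pairwise wins.

2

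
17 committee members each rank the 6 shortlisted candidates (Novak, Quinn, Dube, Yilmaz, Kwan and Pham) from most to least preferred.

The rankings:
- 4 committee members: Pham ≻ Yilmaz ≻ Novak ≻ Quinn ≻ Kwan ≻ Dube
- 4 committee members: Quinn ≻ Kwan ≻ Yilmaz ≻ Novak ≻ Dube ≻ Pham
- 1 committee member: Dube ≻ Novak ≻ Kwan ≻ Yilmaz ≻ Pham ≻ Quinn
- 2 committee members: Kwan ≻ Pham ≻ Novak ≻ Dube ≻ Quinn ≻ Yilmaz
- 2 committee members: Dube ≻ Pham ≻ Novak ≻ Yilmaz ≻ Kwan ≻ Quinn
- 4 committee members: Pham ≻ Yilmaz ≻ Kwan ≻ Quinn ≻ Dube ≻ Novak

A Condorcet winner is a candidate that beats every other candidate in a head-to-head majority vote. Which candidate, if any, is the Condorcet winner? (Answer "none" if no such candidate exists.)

Pham

Head-to-head results (17 committee members):
Novak vs Quinn: Novak is ranked higher on 4+1+2+2 = 9 ballots, Quinn on 8. Novak wins 9–8.
Novak vs Dube: Novak wins 10–7.
Novak vs Yilmaz: Yilmaz wins 12–5.
Novak vs Kwan: 7 to 10, Kwan.
Novak vs Pham: 5 to 12, Pham.
Quinn–Dube: Quinn 12–5.
Quinn vs Yilmaz: Quinn preferred on 4+2 = 6 ballots; Yilmaz wins 11–6.
Quinn vs Kwan: Kwan wins 9–8.
Quinn–Pham: Pham 13–4.
Dube vs Yilmaz: 5 to 12, Yilmaz.
Dube vs Kwan: Kwan wins 14–3.
Dube vs Pham: Dube preferred on 4+1+2 = 7 ballots; Pham wins 10–7.
Yilmaz–Kwan: Yilmaz 10–7.
Yilmaz vs Pham: 5 to 12, Pham.
Kwan vs Pham: 7 to 10, Pham.
Pham wins every pairwise contest, so Pham is the Condorcet winner.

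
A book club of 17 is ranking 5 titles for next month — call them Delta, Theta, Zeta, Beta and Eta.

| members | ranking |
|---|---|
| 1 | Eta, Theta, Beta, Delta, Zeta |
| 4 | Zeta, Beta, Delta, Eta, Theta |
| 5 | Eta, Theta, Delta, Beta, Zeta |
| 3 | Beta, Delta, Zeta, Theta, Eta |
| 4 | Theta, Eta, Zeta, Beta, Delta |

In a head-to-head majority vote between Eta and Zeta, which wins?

Ballots ranking Eta above Zeta: 1 + 5 + 4 = 10.
Ballots ranking Zeta above Eta: 17 − 10 = 7.
Eta wins the head-to-head 10–7.

Eta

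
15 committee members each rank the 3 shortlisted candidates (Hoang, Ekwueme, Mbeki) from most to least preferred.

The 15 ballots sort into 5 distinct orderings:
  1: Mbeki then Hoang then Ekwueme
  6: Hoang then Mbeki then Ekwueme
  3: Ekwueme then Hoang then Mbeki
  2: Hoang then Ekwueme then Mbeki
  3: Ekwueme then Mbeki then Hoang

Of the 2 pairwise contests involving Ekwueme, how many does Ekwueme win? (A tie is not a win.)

1

Ekwueme against each rival (15 committee members):
Ekwueme vs Hoang: 3+3 = 6 for Ekwueme, 9 for Hoang — Hoang by 9–6.
Ekwueme–Mbeki: Ekwueme 8–7.
Ekwueme beats Mbeki; loses to Hoang — 1 pairwise win.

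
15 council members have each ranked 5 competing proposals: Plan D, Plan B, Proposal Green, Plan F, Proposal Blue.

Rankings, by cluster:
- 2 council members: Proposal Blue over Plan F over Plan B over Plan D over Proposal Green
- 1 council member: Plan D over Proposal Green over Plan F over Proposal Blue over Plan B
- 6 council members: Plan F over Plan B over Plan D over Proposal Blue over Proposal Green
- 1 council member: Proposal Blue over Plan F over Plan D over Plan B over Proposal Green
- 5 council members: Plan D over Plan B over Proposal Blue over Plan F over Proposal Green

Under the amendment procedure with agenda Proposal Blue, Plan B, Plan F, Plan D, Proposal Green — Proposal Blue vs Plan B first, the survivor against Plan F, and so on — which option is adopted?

Plan F

Round 1: Proposal Blue vs Plan B — 4–11, Plan B advances.
Round 2: Plan B vs Plan F — 5–10, Plan F advances.
Round 3: Plan F vs Plan D — 9–6, Plan F advances.
Round 4: Plan F vs Proposal Green — 14–1, Plan F advances.
The agenda winner is Plan F.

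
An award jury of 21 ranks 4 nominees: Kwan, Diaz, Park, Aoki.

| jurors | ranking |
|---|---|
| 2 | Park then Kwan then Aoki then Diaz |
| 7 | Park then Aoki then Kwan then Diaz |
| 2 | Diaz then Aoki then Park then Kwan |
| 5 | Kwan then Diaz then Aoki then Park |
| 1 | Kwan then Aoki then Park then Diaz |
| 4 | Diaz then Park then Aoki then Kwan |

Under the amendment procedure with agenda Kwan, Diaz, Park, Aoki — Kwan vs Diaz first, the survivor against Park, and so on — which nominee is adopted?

Round 1: Kwan vs Diaz — 15–6, Kwan advances.
Round 2: Kwan vs Park — 6–15, Park advances.
Round 3: Park vs Aoki — 13–8, Park advances.
Park survives the agenda.

Park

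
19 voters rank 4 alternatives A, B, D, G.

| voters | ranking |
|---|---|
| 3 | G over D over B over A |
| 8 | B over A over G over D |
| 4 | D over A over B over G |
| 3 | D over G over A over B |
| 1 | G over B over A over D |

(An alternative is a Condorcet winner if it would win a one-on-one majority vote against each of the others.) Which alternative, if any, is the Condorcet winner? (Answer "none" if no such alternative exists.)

Check each pair by majority over 19 ballots:
A vs B: B wins 12–7.
A vs D: D, 10–9.
A–G: A 12–7.
B–D: D 10–9.
B vs G: B, 12–7.
D vs G: 7 to 12, G.
Every alternative loses at least once (A loses to B; B loses to D; D loses to G; G loses to A). The majority relation contains the cycle A → G → D → A, so there is no Condorcet winner.

none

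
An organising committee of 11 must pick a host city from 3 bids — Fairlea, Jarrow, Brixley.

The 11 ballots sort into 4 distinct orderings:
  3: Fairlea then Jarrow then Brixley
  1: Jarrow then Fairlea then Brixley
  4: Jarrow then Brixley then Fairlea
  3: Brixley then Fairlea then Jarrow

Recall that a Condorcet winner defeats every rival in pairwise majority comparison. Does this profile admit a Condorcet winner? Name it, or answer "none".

none

Head-to-head results (11 organisers):
Fairlea vs Jarrow: Fairlea, 6–5.
Fairlea vs Brixley: Brixley wins 7–4.
Jarrow vs Brixley: Jarrow is ranked higher on 3+1+4 = 8 ballots, Brixley on 3. Jarrow wins 8–3.
Each city drops at least one matchup (Fairlea loses to Brixley; Jarrow loses to Fairlea; Brixley loses to Jarrow); the cycle Fairlea > Jarrow > Brixley > Fairlea rules out a Condorcet winner.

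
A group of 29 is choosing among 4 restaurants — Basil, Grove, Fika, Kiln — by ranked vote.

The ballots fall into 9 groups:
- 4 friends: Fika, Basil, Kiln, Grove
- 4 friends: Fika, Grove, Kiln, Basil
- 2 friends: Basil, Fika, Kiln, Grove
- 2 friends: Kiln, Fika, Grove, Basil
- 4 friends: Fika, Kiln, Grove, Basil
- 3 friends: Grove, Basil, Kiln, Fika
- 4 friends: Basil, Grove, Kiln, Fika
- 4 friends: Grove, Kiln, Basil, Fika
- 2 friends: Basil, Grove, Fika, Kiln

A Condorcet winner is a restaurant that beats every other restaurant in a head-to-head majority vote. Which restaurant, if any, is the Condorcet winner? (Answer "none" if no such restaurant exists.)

none

Pairwise majorities:
Basil vs Grove: 4+2+4+2 = 12 for Basil, 17 for Grove — Grove by 17–12.
Basil vs Fika: Basil preferred on 2+3+4+4+2 = 15 ballots; Basil wins 15–14.
Basil vs Kiln: Basil preferred on 4+2+3+4+2 = 15 ballots; Basil wins 15–14.
Grove–Fika: Fika 16–13.
Grove vs Kiln: Grove, 17–12.
Fika vs Kiln: Fika is ranked higher on 4+4+2+4+2 = 16 ballots, Kiln on 13. Fika wins 16–13.
Each restaurant drops at least one matchup (Basil loses to Grove; Grove loses to Fika; Fika loses to Basil; Kiln loses to Basil); the cycle Basil > Fika > Grove > Basil rules out a Condorcet winner.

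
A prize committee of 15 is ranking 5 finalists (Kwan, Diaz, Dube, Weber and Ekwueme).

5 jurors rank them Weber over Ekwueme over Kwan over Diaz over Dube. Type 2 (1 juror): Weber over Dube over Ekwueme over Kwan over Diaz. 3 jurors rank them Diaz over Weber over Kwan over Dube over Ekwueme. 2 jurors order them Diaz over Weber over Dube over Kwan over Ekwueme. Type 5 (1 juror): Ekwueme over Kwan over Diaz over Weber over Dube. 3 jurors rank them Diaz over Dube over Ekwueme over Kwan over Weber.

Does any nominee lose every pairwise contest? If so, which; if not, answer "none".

none

Head-to-head results (15 jurors):
Kwan vs Diaz: Kwan is ranked higher on 5+1+1 = 7 ballots, Diaz on 8. Diaz wins 8–7.
Kwan–Dube: Kwan 9–6.
Kwan vs Weber: 4 to 11, Weber.
Kwan vs Ekwueme: 3+2 = 5 for Kwan, 10 for Ekwueme — Ekwueme by 10–5.
Diaz vs Dube: 5+3+2+1+3 = 14 for Diaz, 1 for Dube — Diaz by 14–1.
Diaz vs Weber: Diaz is ranked higher on 3+2+1+3 = 9 ballots, Weber on 6. Diaz wins 9–6.
Diaz–Ekwueme: Diaz 8–7.
Dube–Weber: Weber 12–3.
Dube vs Ekwueme: 1+3+2+3 = 9 for Dube, 6 for Ekwueme — Dube by 9–6.
Weber vs Ekwueme: Weber preferred on 5+1+3+2 = 11 ballots; Weber wins 11–4.
Every nominee wins at least one matchup (Kwan beats Dube; Diaz beats Kwan; Dube beats Ekwueme; Weber beats Kwan; Ekwueme beats Kwan), so there is no Condorcet loser.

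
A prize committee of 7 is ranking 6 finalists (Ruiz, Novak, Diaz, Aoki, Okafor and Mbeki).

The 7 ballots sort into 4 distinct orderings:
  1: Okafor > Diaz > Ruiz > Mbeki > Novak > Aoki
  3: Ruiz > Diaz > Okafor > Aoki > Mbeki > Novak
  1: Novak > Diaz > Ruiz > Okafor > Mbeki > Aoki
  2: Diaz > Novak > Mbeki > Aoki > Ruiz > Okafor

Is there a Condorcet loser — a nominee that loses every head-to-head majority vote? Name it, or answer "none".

Aoki

Head-to-head results (7 jurors):
Ruiz vs Novak: Ruiz is ranked higher on 1+3 = 4 ballots, Novak on 3. Ruiz wins 4–3.
Ruiz–Diaz: Diaz 4–3.
Ruiz vs Aoki: Ruiz, 5–2.
Ruiz vs Okafor: 6 to 1, Ruiz.
Ruiz vs Mbeki: 1+3+1 = 5 for Ruiz, 2 for Mbeki — Ruiz by 5–2.
Novak vs Diaz: 1 to 6, Diaz.
Novak vs Aoki: 1+1+2 = 4 for Novak, 3 for Aoki — Novak by 4–3.
Novak vs Okafor: Novak is ranked higher on 1+2 = 3 ballots, Okafor on 4. Okafor wins 4–3.
Novak vs Mbeki: Mbeki, 4–3.
Diaz vs Aoki: 1+3+1+2 = 7 for Diaz, 0 for Aoki — Diaz by 7–0.
Diaz–Okafor: Diaz 6–1.
Diaz vs Mbeki: Diaz wins 7–0.
Aoki vs Okafor: Okafor wins 5–2.
Aoki vs Mbeki: Mbeki wins 4–3.
Okafor vs Mbeki: Okafor wins 5–2.
Aoki is beaten in every head-to-head and is the Condorcet loser.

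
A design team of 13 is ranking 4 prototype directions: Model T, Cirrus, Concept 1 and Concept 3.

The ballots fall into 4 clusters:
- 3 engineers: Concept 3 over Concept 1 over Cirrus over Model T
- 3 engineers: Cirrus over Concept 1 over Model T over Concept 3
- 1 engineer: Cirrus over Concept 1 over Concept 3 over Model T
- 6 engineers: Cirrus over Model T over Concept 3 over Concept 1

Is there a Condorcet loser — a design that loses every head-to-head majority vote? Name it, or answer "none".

none

Head-to-head results (13 engineers):
Model T vs Cirrus: Model T is ranked higher on 0 ballots, Cirrus on 13. Cirrus wins 13–0.
Model T vs Concept 1: Concept 1, 7–6.
Model T vs Concept 3: Model T is ranked higher on 3+6 = 9 ballots, Concept 3 on 4. Model T wins 9–4.
Cirrus vs Concept 1: Cirrus is ranked higher on 3+1+6 = 10 ballots, Concept 1 on 3. Cirrus wins 10–3.
Cirrus–Concept 3: Cirrus 10–3.
Concept 1 vs Concept 3: Concept 1 is ranked higher on 3+1 = 4 ballots, Concept 3 on 9. Concept 3 wins 9–4.
No design is winless: Model T beats Concept 3; Cirrus beats Model T; Concept 1 beats Model T; Concept 3 beats Concept 1. There is no Condorcet loser.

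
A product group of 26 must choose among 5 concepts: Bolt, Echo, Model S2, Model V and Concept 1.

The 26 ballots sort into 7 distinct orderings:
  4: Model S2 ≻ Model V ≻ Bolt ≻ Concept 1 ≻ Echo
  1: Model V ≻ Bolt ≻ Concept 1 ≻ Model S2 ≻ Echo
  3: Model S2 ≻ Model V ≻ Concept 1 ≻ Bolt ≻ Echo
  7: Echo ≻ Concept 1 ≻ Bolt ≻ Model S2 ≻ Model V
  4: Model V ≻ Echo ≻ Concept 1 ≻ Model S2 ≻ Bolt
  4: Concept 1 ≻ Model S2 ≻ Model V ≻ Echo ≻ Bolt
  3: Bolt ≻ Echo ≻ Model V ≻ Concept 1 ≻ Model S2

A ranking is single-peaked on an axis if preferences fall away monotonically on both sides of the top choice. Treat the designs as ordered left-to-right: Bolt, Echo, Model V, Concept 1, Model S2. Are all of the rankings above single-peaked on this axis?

no

Axis positions: Bolt=1, Echo=2, Model V=3, Concept 1=4, Model S2=5.
Faction 1: ranking walks positions 5-3-1-4-2; Model V is ranked above Concept 1 even though Concept 1 lies between Model V and the peak Model S2 on the axis — preferences dip and rise again. Not single-peaked.
Faction 2: ranking walks positions 3-1-4-5-2; Bolt is ranked above Echo even though Echo lies between Bolt and the peak Model V on the axis — preferences dip and rise again. Not single-peaked.
Faction 3: ranking walks positions 5-3-4-1-2; Model V is ranked above Concept 1 even though Concept 1 lies between Model V and the peak Model S2 on the axis — preferences dip and rise again. Not single-peaked.
Faction 4: ranking walks positions 2-4-1-5-3; Concept 1 is ranked above Model V even though Model V lies between Concept 1 and the peak Echo on the axis — preferences dip and rise again. Not single-peaked.
Faction 5 (peak Model V at position 3): ranking walks positions 3-2-4-5-1, expanding outward from the peak — single-peaked.
Faction 6 (peak Concept 1 at position 4): ranking walks positions 4-5-3-2-1, expanding outward from the peak — single-peaked.
Faction 7 (peak Bolt at position 1): ranking walks positions 1-2-3-4-5, expanding outward from the peak — single-peaked.
Faction 1 violates single-peakedness, so the profile is not single-peaked on this axis.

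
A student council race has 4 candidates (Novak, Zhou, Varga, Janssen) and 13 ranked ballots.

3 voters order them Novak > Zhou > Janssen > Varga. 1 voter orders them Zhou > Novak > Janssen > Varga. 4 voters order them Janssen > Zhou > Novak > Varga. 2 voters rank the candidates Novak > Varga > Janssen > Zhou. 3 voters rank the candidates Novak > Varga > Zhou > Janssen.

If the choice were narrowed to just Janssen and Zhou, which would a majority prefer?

Ballots ranking Janssen above Zhou: 4 + 2 = 6.
Ballots ranking Zhou above Janssen: 13 − 6 = 7.
Zhou wins the head-to-head 7–6.

Zhou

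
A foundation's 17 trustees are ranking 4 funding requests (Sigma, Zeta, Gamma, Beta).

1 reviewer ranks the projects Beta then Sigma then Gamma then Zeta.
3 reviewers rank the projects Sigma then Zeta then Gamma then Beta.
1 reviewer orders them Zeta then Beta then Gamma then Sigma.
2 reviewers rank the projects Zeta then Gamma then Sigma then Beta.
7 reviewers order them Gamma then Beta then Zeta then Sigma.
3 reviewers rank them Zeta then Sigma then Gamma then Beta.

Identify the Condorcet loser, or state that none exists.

Sigma

Head-to-head results (17 reviewers):
Sigma vs Zeta: 1+3 = 4 for Sigma, 13 for Zeta — Zeta by 13–4.
Sigma vs Gamma: Gamma wins 10–7.
Sigma vs Beta: Beta, 9–8.
Zeta vs Gamma: Zeta, 9–8.
Zeta vs Beta: Zeta is ranked higher on 3+1+2+3 = 9 ballots, Beta on 8. Zeta wins 9–8.
Gamma–Beta: Gamma 15–2.
Only Sigma has no wins; Sigma is the Condorcet loser.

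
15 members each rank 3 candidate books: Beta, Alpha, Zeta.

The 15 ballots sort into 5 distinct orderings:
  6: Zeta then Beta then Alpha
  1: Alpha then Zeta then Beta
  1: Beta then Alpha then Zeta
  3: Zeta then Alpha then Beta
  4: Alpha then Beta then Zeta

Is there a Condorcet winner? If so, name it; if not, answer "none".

Pairwise majorities:
Beta–Alpha: Alpha 8–7.
Beta–Zeta: Zeta 10–5.
Alpha vs Zeta: Zeta, 9–6.
Zeta wins every pairwise contest, so Zeta is the Condorcet winner.

Zeta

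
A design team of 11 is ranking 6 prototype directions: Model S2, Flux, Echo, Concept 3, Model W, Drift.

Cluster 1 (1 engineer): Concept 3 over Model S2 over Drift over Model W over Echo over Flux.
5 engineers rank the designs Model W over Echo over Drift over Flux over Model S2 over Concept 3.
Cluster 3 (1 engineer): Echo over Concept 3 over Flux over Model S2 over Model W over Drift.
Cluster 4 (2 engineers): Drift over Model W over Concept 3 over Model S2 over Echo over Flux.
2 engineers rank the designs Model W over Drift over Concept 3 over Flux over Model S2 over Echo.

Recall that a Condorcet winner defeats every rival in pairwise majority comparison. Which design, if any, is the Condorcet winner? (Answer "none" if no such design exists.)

Model W

Pairwise majorities:
Model S2 vs Flux: Model S2 is ranked higher on 1+2 = 3 ballots, Flux on 8. Flux wins 8–3.
Model S2 vs Echo: 5 to 6, Echo.
Model S2 vs Concept 3: Model S2 is ranked higher on 5 ballots, Concept 3 on 6. Concept 3 wins 6–5.
Model S2 vs Model W: 1+1 = 2 for Model S2, 9 for Model W — Model W by 9–2.
Model S2 vs Drift: 2 to 9, Drift.
Flux vs Echo: Flux is ranked higher on 2 ballots, Echo on 9. Echo wins 9–2.
Flux vs Concept 3: Flux is ranked higher on 5 ballots, Concept 3 on 6. Concept 3 wins 6–5.
Flux vs Model W: Flux is ranked higher on 1 ballot, Model W on 10. Model W wins 10–1.
Flux vs Drift: 1 to 10, Drift.
Echo vs Concept 3: 6 to 5, Echo.
Echo vs Model W: Echo preferred on 1 ballot; Model W wins 10–1.
Echo vs Drift: Echo is ranked higher on 5+1 = 6 ballots, Drift on 5. Echo wins 6–5.
Concept 3 vs Model W: 2 to 9, Model W.
Concept 3 vs Drift: 2 to 9, Drift.
Model W vs Drift: 8 to 3, Model W.
Model W wins every pairwise contest, so Model W is the Condorcet winner.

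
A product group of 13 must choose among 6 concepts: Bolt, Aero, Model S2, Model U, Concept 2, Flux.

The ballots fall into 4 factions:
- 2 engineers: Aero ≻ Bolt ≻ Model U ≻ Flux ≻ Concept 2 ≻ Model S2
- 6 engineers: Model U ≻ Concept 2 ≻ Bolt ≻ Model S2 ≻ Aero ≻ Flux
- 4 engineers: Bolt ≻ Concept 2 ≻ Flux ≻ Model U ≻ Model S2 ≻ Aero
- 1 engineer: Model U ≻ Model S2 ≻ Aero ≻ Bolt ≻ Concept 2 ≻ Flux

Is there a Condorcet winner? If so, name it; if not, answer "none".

Model U

Head-to-head results (13 engineers):
Bolt vs Aero: Bolt, 10–3.
Bolt vs Model S2: Bolt wins 12–1.
Bolt vs Model U: Model U, 7–6.
Bolt vs Concept 2: Bolt wins 7–6.
Bolt–Flux: Bolt 13–0.
Aero vs Model S2: Model S2 wins 11–2.
Aero vs Model U: Model U, 11–2.
Aero vs Concept 2: Concept 2 wins 10–3.
Aero–Flux: Aero 9–4.
Model S2 vs Model U: Model U, 13–0.
Model S2–Concept 2: Concept 2 12–1.
Model S2–Flux: Model S2 7–6.
Model U–Concept 2: Model U 9–4.
Model U vs Flux: Model U, 9–4.
Concept 2–Flux: Concept 2 11–2.
Only Model U has no losses; Model U is the Condorcet winner.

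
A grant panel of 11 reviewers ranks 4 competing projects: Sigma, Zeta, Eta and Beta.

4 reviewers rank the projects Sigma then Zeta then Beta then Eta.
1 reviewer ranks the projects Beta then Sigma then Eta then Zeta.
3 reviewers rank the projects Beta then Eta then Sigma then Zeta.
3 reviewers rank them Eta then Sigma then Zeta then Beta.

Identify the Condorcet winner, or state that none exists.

none

Head-to-head results (11 reviewers):
Sigma vs Zeta: 4+1+3+3 = 11 for Sigma, 0 for Zeta — Sigma by 11–0.
Sigma vs Eta: 4+1 = 5 for Sigma, 6 for Eta — Eta by 6–5.
Sigma–Beta: Sigma 7–4.
Zeta–Eta: Eta 7–4.
Zeta vs Beta: Zeta, 7–4.
Eta–Beta: Beta 8–3.
Every project loses at least once (Sigma loses to Eta; Zeta loses to Sigma; Eta loses to Beta; Beta loses to Sigma). The majority relation contains the cycle Sigma > Beta > Eta > Sigma, so there is no Condorcet winner.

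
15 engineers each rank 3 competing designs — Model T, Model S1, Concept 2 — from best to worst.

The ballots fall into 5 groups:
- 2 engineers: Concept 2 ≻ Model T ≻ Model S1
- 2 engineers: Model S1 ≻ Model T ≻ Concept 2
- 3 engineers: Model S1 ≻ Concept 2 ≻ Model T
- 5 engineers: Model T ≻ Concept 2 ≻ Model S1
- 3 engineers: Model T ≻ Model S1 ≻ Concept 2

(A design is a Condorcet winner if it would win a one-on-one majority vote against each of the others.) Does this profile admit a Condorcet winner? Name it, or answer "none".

Model T

Check each pair by majority over 15 ballots:
Model T vs Model S1: 2+5+3 = 10 for Model T, 5 for Model S1 — Model T by 10–5.
Model T–Concept 2: Model T 10–5.
Model S1 vs Concept 2: Model S1, 8–7.
Model T beats each of Model S1, Concept 2 — Model T is the Condorcet winner.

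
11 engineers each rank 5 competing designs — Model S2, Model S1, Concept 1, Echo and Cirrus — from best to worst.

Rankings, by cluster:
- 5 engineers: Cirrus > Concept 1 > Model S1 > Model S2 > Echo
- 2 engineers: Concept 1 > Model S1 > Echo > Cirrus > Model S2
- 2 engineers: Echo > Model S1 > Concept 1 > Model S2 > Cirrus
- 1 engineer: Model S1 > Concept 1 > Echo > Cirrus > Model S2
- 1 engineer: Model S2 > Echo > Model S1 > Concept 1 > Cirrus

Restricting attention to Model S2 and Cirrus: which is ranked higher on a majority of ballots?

Cirrus

Ballots ranking Model S2 above Cirrus: 2 + 1 = 3.
Ballots ranking Cirrus above Model S2: 11 − 3 = 8.
Cirrus wins the head-to-head 8–3.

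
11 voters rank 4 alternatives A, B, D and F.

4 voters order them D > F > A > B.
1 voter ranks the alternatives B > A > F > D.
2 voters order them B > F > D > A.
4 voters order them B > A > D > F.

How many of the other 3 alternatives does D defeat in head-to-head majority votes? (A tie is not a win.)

2

D against each rival (11 voters):
D vs A: 4+2 = 6 for D, 5 for A — D by 6–5.
D–B: B 7–4.
D–F: D 8–3.
D beats A, F; loses to B — 2 pairwise wins.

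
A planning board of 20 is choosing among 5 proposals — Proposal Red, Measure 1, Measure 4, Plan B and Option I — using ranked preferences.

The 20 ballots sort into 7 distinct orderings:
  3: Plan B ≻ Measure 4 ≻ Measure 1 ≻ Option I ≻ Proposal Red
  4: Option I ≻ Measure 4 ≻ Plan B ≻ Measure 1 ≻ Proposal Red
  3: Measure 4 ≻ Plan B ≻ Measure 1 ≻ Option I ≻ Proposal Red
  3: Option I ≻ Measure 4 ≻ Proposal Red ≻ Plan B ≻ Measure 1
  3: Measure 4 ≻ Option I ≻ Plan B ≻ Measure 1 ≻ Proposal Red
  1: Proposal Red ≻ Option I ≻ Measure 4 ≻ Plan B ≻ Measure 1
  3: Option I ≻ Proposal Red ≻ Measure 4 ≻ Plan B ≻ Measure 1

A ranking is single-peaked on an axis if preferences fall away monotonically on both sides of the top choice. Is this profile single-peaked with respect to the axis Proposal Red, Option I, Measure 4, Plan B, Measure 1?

yes

Axis positions: Proposal Red=1, Option I=2, Measure 4=3, Plan B=4, Measure 1=5.
Faction 1 (peak Plan B at position 4): ranking walks positions 4-3-5-2-1, expanding outward from the peak — single-peaked.
Faction 2 (peak Option I at position 2): ranking walks positions 2-3-4-5-1, expanding outward from the peak — single-peaked.
Faction 3 (peak Measure 4 at position 3): ranking walks positions 3-4-5-2-1, expanding outward from the peak — single-peaked.
Faction 4 (peak Option I at position 2): ranking walks positions 2-3-1-4-5, expanding outward from the peak — single-peaked.
Faction 5 (peak Measure 4 at position 3): ranking walks positions 3-2-4-5-1, expanding outward from the peak — single-peaked.
Faction 6 (peak Proposal Red at position 1): ranking walks positions 1-2-3-4-5, expanding outward from the peak — single-peaked.
Faction 7 (peak Option I at position 2): ranking walks positions 2-1-3-4-5, expanding outward from the peak — single-peaked.
Every ranking is single-peaked on this axis.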